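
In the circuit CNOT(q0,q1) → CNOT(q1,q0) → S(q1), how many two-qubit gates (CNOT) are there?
2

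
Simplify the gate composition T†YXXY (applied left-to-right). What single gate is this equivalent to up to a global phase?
T†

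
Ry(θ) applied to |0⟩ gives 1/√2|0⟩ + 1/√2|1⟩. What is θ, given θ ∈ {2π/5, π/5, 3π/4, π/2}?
π/2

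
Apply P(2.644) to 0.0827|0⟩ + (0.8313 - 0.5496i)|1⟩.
0.0827|0⟩ + (-0.4682 + 0.8797i)|1⟩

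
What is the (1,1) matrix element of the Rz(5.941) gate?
(-0.9854 + 0.1703i)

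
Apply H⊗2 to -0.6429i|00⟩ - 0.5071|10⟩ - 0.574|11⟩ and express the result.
(-0.5406 - 0.3215i)|00⟩ + (0.03345 - 0.3215i)|01⟩ + (0.5406 - 0.3215i)|10⟩ + (-0.03345 - 0.3215i)|11⟩

H⊗2 gives amp(|y⟩) = (1/2) Σ_x (−1)^(x·y) amp(|x⟩), where x·y is the number of positions in which both x and y have a 1.
|00⟩: (-0.6429i - 0.5071 - 0.574)/2 = (-0.5406 - 0.3215i)
|01⟩: (-0.6429i - 0.5071 + 0.574)/2 = (0.03345 - 0.3215i)
|10⟩: (-0.6429i + 0.5071 + 0.574)/2 = (0.5406 - 0.3215i)
|11⟩: (-0.6429i + 0.5071 - 0.574)/2 = (-0.03345 - 0.3215i)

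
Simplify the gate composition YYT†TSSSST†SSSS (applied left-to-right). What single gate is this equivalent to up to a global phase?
T†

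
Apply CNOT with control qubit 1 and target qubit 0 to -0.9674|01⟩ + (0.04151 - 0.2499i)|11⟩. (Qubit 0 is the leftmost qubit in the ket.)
(0.04151 - 0.2499i)|01⟩ - 0.9674|11⟩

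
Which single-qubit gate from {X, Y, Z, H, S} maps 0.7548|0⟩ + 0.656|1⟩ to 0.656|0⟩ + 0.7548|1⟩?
X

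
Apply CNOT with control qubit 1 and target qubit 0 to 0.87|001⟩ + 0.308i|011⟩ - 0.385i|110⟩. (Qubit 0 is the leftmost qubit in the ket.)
0.87|001⟩ - 0.385i|010⟩ + 0.308i|111⟩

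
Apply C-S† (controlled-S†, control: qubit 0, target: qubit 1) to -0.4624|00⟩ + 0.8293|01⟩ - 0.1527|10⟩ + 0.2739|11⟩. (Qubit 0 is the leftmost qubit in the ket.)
-0.4624|00⟩ + 0.8293|01⟩ - 0.1527|10⟩ - 0.2739i|11⟩

C-S† leaves the control-|0⟩ kets |00⟩, |01⟩ unchanged and applies S† to qubit 1 on the control-|1⟩ pair (|10⟩, |11⟩).
S† = [[1, 0], [0, -i]].
With a = amp(|10⟩) = -0.1527 and b = amp(|11⟩) = 0.2739:
new amp(|10⟩) = (1)·a = -0.1527
new amp(|11⟩) = (-i)·b = -0.2739i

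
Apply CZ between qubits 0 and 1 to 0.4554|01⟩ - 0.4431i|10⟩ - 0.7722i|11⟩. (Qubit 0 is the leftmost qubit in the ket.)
0.4554|01⟩ - 0.4431i|10⟩ + 0.7722i|11⟩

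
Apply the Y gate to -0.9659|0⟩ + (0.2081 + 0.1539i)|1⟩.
(0.1539 - 0.2081i)|0⟩ - 0.9659i|1⟩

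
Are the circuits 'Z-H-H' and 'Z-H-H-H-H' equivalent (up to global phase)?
Yes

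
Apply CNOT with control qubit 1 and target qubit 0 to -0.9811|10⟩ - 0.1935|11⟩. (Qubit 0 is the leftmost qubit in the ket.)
-0.1935|01⟩ - 0.9811|10⟩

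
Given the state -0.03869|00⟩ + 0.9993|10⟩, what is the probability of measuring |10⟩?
0.9986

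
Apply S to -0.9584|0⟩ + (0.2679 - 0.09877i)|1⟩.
-0.9584|0⟩ + (0.09877 + 0.2679i)|1⟩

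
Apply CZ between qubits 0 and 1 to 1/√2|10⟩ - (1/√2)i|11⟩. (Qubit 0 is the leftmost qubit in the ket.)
1/√2|10⟩ + (1/√2)i|11⟩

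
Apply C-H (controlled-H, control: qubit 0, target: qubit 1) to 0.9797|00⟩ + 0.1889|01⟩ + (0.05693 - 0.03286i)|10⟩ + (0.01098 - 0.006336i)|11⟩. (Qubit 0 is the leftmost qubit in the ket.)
0.9797|00⟩ + 0.1889|01⟩ + (0.04802 - 0.02772i)|10⟩ + (0.03249 - 0.01876i)|11⟩

C-H leaves the control-|0⟩ kets |00⟩, |01⟩ unchanged and applies H to qubit 1 on the control-|1⟩ pair (|10⟩, |11⟩).
H = [[1/√2, 1/√2], [1/√2, -1/√2]].
With a = amp(|10⟩) = (0.05693 - 0.03286i) and b = amp(|11⟩) = (0.01098 - 0.006336i):
new amp(|10⟩) = (1/√2)·a + (1/√2)·b = (0.04802 - 0.02772i)
new amp(|11⟩) = (1/√2)·a + (-1/√2)·b = (0.03249 - 0.01876i)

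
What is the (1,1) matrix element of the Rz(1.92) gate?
(0.5735 + 0.8192i)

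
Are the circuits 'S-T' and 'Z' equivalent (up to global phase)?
No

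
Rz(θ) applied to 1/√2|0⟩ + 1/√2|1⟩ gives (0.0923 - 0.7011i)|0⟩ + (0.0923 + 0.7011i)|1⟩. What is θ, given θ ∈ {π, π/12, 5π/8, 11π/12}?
11π/12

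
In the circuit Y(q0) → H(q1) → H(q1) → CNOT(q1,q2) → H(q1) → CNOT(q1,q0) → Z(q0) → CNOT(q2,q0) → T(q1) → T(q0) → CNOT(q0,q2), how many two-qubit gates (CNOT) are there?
4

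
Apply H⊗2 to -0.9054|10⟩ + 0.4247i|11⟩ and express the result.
(-0.4527 + 0.2124i)|00⟩ + (-0.4527 - 0.2124i)|01⟩ + (0.4527 - 0.2124i)|10⟩ + (0.4527 + 0.2124i)|11⟩

H⊗2 gives amp(|y⟩) = (1/2) Σ_x (−1)^(x·y) amp(|x⟩), where x·y is the number of positions in which both x and y have a 1.
|00⟩: (-0.9054 + 0.4247i)/2 = (-0.4527 + 0.2124i)
|01⟩: (-0.9054 - 0.4247i)/2 = (-0.4527 - 0.2124i)
|10⟩: (0.9054 - 0.4247i)/2 = (0.4527 - 0.2124i)
|11⟩: (0.9054 + 0.4247i)/2 = (0.4527 + 0.2124i)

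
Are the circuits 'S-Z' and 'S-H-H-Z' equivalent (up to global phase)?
Yes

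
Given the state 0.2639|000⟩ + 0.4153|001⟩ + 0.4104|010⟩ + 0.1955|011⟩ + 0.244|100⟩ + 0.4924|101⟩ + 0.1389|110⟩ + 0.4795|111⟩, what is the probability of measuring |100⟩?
0.05954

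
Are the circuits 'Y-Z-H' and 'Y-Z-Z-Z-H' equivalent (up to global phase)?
Yes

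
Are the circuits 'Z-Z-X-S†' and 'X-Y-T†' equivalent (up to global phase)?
No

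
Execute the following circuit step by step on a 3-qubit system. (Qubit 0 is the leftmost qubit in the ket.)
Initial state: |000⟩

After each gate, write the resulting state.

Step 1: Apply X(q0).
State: |100⟩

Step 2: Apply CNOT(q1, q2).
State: |100⟩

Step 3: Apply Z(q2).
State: |100⟩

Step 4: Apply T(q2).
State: |100⟩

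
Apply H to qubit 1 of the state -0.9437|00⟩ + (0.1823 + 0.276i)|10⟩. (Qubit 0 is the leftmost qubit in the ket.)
-0.6673|00⟩ - 0.6673|01⟩ + (0.1289 + 0.1952i)|10⟩ + (0.1289 + 0.1952i)|11⟩

H on qubit 1 mixes each pair of kets that differ only in qubit 1: amplitudes (a, b) of (|…0…⟩, |…1…⟩) become ((a + b)/√2, (a − b)/√2). Kets absent from the input have amplitude 0.
(|00⟩, |01⟩): (a, b) = (-0.9437, 0) → (-0.6673, -0.6673)
(|10⟩, |11⟩): (a, b) = ((0.1823 + 0.276i), 0) → ((0.1289 + 0.1952i), (0.1289 + 0.1952i))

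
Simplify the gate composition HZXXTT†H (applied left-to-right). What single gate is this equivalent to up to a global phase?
X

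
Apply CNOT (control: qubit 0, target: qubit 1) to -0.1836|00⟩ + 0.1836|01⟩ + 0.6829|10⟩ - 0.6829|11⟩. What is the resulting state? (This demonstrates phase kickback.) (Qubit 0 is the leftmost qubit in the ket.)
-0.1836|00⟩ + 0.1836|01⟩ - 0.6829|10⟩ + 0.6829|11⟩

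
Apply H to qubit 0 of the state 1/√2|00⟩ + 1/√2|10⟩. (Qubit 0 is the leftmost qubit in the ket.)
|00⟩

H on qubit 0 mixes each pair of kets that differ only in qubit 0: amplitudes (a, b) of (|…0…⟩, |…1…⟩) become ((a + b)/√2, (a − b)/√2). Kets absent from the input have amplitude 0.
(|00⟩, |10⟩): (a, b) = (1/√2, 1/√2) → (1, 0)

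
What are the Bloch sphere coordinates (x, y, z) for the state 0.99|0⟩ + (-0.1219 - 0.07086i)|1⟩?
(-0.2414, -0.1403, 0.9602)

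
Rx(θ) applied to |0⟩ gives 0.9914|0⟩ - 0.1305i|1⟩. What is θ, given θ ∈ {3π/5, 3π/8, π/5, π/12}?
π/12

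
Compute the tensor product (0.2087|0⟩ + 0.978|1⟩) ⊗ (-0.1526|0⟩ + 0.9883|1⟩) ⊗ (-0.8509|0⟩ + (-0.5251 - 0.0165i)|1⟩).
0.0271|000⟩ + (0.01672 + 0.0005255i)|001⟩ - 0.1755|010⟩ + (-0.1083 - 0.003403i)|011⟩ + 0.127|100⟩ + (0.07837 + 0.002463i)|101⟩ - 0.8224|110⟩ + (-0.5075 - 0.01595i)|111⟩

amp(|b₁b₂…⟩) = product of the factor amplitudes for bits b₁, b₂, …; only kets whose every factor amplitude is nonzero survive.
|000⟩: (0.2087)(-0.1526)(-0.8509) = 0.0271
|001⟩: (0.2087)(-0.1526)(-0.5251 - 0.0165i) = (0.01672 + 0.0005255i)
|010⟩: (0.2087)(0.9883)(-0.8509) = -0.1755
|011⟩: (0.2087)(0.9883)(-0.5251 - 0.0165i) = (-0.1083 - 0.003403i)
|100⟩: (0.978)(-0.1526)(-0.8509) = 0.127
|101⟩: (0.978)(-0.1526)(-0.5251 - 0.0165i) = (0.07837 + 0.002463i)
|110⟩: (0.978)(0.9883)(-0.8509) = -0.8224
|111⟩: (0.978)(0.9883)(-0.5251 - 0.0165i) = (-0.5075 - 0.01595i)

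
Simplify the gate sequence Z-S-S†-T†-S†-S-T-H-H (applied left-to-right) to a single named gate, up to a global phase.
Z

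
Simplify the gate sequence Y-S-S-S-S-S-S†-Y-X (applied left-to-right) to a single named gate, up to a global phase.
X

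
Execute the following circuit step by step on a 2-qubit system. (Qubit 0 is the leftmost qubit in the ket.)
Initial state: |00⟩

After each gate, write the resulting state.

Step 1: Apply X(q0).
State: |10⟩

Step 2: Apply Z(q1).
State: |10⟩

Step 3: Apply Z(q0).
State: -|10⟩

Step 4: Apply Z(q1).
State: -|10⟩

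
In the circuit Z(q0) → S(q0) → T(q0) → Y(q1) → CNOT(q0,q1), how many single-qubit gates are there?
4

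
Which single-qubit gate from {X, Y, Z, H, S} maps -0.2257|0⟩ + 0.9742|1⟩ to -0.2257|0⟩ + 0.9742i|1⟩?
S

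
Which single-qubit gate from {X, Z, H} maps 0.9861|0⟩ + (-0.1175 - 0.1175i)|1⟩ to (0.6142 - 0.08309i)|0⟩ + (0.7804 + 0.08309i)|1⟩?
H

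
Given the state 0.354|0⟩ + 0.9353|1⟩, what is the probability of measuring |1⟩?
0.8748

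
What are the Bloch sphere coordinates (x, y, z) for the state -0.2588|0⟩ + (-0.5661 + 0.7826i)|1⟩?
(0.293, -0.4051, -0.866)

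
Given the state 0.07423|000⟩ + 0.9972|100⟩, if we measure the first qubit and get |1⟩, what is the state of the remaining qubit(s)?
|00⟩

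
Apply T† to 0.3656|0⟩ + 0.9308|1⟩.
0.3656|0⟩ + (0.6582 - 0.6582i)|1⟩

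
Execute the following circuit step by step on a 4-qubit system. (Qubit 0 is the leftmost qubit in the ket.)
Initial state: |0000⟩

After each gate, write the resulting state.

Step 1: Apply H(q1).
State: 1/√2|0000⟩ + 1/√2|0100⟩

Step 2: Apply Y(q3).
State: (1/√2)i|0001⟩ + (1/√2)i|0101⟩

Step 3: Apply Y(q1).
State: 1/√2|0001⟩ - 1/√2|0101⟩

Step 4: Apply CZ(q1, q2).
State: 1/√2|0001⟩ - 1/√2|0101⟩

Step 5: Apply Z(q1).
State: 1/√2|0001⟩ + 1/√2|0101⟩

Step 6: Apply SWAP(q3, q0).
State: 1/√2|1000⟩ + 1/√2|1100⟩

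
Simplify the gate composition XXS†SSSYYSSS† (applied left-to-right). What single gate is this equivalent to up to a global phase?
S†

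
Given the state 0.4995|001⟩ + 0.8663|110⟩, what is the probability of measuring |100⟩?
0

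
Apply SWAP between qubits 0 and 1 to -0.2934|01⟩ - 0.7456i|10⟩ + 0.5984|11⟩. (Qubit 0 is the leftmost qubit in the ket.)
-0.7456i|01⟩ - 0.2934|10⟩ + 0.5984|11⟩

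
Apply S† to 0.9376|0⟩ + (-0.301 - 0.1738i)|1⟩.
0.9376|0⟩ + (-0.1738 + 0.301i)|1⟩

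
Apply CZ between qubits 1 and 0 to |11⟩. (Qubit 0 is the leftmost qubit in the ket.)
-|11⟩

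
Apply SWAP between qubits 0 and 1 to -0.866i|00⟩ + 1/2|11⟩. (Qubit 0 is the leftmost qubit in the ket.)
-0.866i|00⟩ + 1/2|11⟩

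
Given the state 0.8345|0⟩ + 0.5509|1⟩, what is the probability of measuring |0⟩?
0.6964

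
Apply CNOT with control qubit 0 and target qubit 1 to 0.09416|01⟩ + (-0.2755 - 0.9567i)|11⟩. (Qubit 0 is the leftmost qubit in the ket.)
0.09416|01⟩ + (-0.2755 - 0.9567i)|10⟩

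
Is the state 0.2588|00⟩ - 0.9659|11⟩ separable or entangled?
Entangled

Writing the state as a|00⟩ + b|01⟩ + c|10⟩ + d|11⟩, it is a product state iff ad − bc = 0.
Here (a, b, c, d) = (0.2588, 0, 0, -0.9659): ad − bc = (0.2588)(-0.9659) − (0)(0) = -0.25 ≠ 0, so the state is entangled.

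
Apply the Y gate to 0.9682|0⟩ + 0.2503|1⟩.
-0.2503i|0⟩ + 0.9682i|1⟩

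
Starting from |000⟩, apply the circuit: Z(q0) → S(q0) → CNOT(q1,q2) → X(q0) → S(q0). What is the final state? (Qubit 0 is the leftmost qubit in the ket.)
i|100⟩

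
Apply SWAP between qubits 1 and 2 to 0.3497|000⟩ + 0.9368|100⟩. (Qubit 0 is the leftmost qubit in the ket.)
0.3497|000⟩ + 0.9368|100⟩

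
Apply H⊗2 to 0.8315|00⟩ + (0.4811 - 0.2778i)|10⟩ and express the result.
(0.6563 - 0.1389i)|00⟩ + (0.6563 - 0.1389i)|01⟩ + (0.1752 + 0.1389i)|10⟩ + (0.1752 + 0.1389i)|11⟩

H⊗2 gives amp(|y⟩) = (1/2) Σ_x (−1)^(x·y) amp(|x⟩), where x·y is the number of positions in which both x and y have a 1.
|00⟩: (0.8315 + (0.4811 - 0.2778i))/2 = (0.6563 - 0.1389i)
|01⟩: (0.8315 + (0.4811 - 0.2778i))/2 = (0.6563 - 0.1389i)
|10⟩: (0.8315 - (0.4811 - 0.2778i))/2 = (0.1752 + 0.1389i)
|11⟩: (0.8315 - (0.4811 - 0.2778i))/2 = (0.1752 + 0.1389i)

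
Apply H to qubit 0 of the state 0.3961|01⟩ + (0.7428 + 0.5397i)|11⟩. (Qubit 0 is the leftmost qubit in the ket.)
(0.8053 + 0.3816i)|01⟩ + (-0.2452 - 0.3816i)|11⟩

H on qubit 0 mixes each pair of kets that differ only in qubit 0: amplitudes (a, b) of (|…0…⟩, |…1…⟩) become ((a + b)/√2, (a − b)/√2). Kets absent from the input have amplitude 0.
(|01⟩, |11⟩): (a, b) = (0.3961, (0.7428 + 0.5397i)) → ((0.8053 + 0.3816i), (-0.2452 - 0.3816i))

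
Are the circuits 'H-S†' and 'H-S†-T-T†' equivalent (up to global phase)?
Yes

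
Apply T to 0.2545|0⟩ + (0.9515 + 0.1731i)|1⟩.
0.2545|0⟩ + (0.5504 + 0.7952i)|1⟩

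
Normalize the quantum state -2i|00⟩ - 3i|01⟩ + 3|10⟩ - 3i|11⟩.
-0.3592i|00⟩ - 0.5388i|01⟩ + 0.5388|10⟩ - 0.5388i|11⟩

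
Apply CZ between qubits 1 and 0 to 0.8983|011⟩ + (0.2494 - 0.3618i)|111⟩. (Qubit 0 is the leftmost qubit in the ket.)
0.8983|011⟩ + (-0.2494 + 0.3618i)|111⟩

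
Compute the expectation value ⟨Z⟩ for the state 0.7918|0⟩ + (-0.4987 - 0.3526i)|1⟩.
0.2539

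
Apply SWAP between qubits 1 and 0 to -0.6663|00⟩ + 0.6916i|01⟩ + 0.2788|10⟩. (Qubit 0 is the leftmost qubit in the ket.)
-0.6663|00⟩ + 0.2788|01⟩ + 0.6916i|10⟩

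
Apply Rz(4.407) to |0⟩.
(-0.5913 - 0.8064i)|0⟩

Rz(4.407) = [[e^(−iθ/2), 0], [0, e^(iθ/2)]] with e^(±iθ/2) = cos(θ/2) ± i·sin(θ/2); θ = 4.407, cos(θ/2) ≈ -0.591327, sin(θ/2) ≈ 0.806432.
With a = amp(|0⟩) = 1 and b = amp(|1⟩) = 0:
new amp(|0⟩) = (-0.591327 - 0.806432i)·a = (-0.5913 - 0.8064i)
new amp(|1⟩) = (-0.591327 + 0.806432i)·b = 0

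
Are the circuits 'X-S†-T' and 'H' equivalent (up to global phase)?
No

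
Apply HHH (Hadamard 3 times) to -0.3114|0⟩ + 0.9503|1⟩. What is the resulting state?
0.4518|0⟩ - 0.8922|1⟩

H² = I, so H^3 = H: a single Hadamard. With (a, b) = (-0.3114, 0.9503), H gives ((a + b)/√2, (a − b)/√2) = (0.4518, -0.8922).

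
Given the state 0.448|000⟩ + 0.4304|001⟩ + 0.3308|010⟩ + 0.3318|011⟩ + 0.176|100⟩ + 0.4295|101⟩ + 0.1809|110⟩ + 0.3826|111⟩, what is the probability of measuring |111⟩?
0.1464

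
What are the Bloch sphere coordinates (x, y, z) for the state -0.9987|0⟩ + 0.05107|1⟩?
(-0.102, 0, 0.9948)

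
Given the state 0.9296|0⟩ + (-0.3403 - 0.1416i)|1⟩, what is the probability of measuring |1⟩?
0.1359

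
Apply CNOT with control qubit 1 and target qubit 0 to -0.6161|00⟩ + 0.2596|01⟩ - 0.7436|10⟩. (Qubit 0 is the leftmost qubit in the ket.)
-0.6161|00⟩ - 0.7436|10⟩ + 0.2596|11⟩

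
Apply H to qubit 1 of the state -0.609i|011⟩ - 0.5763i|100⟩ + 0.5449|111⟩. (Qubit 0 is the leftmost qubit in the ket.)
-0.4306i|001⟩ + 0.4306i|011⟩ - 0.4075i|100⟩ + 0.3853|101⟩ - 0.4075i|110⟩ - 0.3853|111⟩

H on qubit 1 mixes each pair of kets that differ only in qubit 1: amplitudes (a, b) of (|…0…⟩, |…1…⟩) become ((a + b)/√2, (a − b)/√2). Kets absent from the input have amplitude 0.
(|001⟩, |011⟩): (a, b) = (0, -0.609i) → (-0.4306i, 0.4306i)
(|100⟩, |110⟩): (a, b) = (-0.5763i, 0) → (-0.4075i, -0.4075i)
(|101⟩, |111⟩): (a, b) = (0, 0.5449) → (0.3853, -0.3853)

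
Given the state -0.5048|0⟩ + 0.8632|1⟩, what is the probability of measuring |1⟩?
0.7451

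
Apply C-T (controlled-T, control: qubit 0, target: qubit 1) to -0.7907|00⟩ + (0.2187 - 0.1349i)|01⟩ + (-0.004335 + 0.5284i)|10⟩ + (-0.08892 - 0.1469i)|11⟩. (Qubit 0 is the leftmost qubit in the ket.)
-0.7907|00⟩ + (0.2187 - 0.1349i)|01⟩ + (-0.004335 + 0.5284i)|10⟩ + (0.041 - 0.1667i)|11⟩

C-T leaves the control-|0⟩ kets |00⟩, |01⟩ unchanged and applies T to qubit 1 on the control-|1⟩ pair (|10⟩, |11⟩).
T = [[1, 0], [0, (1/√2 + (1/√2)i)]].
With a = amp(|10⟩) = (-0.004335 + 0.5284i) and b = amp(|11⟩) = (-0.08892 - 0.1469i):
new amp(|10⟩) = (1)·a = (-0.004335 + 0.5284i)
new amp(|11⟩) = (1/√2 + (1/√2)i)·b = (0.041 - 0.1667i)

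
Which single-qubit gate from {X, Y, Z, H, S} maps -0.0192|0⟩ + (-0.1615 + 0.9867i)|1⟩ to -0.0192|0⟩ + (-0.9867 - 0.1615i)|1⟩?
S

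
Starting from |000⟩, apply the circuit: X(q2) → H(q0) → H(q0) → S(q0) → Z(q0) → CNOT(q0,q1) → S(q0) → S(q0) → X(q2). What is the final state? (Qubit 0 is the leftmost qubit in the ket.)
|000⟩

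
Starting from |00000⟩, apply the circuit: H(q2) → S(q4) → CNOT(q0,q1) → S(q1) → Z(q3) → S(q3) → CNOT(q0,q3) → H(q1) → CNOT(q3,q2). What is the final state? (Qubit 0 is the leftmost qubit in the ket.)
1/2|00000⟩ + 1/2|00100⟩ + 1/2|01000⟩ + 1/2|01100⟩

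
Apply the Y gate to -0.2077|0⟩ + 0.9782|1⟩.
-0.9782i|0⟩ - 0.2077i|1⟩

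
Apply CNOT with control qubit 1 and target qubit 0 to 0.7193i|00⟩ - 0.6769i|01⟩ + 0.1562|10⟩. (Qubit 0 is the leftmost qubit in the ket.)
0.7193i|00⟩ + 0.1562|10⟩ - 0.6769i|11⟩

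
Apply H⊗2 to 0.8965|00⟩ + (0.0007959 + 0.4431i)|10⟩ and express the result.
(0.4486 + 0.2216i)|00⟩ + (0.4486 + 0.2216i)|01⟩ + (0.4479 - 0.2216i)|10⟩ + (0.4479 - 0.2216i)|11⟩

H⊗2 gives amp(|y⟩) = (1/2) Σ_x (−1)^(x·y) amp(|x⟩), where x·y is the number of positions in which both x and y have a 1.
|00⟩: (0.8965 + (0.0007959 + 0.4431i))/2 = (0.4486 + 0.2216i)
|01⟩: (0.8965 + (0.0007959 + 0.4431i))/2 = (0.4486 + 0.2216i)
|10⟩: (0.8965 - (0.0007959 + 0.4431i))/2 = (0.4479 - 0.2216i)
|11⟩: (0.8965 - (0.0007959 + 0.4431i))/2 = (0.4479 - 0.2216i)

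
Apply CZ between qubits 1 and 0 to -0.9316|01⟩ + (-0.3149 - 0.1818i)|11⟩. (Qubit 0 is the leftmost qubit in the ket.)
-0.9316|01⟩ + (0.3149 + 0.1818i)|11⟩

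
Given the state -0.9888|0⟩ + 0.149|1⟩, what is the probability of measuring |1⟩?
0.0222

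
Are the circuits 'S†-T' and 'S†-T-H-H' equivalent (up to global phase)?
Yes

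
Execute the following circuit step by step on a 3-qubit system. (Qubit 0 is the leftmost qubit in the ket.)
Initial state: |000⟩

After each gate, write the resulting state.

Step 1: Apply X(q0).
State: |100⟩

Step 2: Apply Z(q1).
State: |100⟩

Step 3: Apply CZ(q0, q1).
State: |100⟩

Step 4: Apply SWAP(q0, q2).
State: |001⟩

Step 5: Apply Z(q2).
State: -|001⟩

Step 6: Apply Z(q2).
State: |001⟩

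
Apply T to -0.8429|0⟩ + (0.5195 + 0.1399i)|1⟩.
-0.8429|0⟩ + (0.2684 + 0.4663i)|1⟩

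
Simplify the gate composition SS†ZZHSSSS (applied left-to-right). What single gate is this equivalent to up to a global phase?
H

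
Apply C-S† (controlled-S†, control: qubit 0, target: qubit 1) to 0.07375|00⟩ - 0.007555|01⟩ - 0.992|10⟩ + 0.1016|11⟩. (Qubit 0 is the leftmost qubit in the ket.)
0.07375|00⟩ - 0.007555|01⟩ - 0.992|10⟩ - 0.1016i|11⟩

C-S† leaves the control-|0⟩ kets |00⟩, |01⟩ unchanged and applies S† to qubit 1 on the control-|1⟩ pair (|10⟩, |11⟩).
S† = [[1, 0], [0, -i]].
With a = amp(|10⟩) = -0.992 and b = amp(|11⟩) = 0.1016:
new amp(|10⟩) = (1)·a = -0.992
new amp(|11⟩) = (-i)·b = -0.1016i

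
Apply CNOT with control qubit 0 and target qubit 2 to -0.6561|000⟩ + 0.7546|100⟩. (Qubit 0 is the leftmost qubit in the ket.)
-0.6561|000⟩ + 0.7546|101⟩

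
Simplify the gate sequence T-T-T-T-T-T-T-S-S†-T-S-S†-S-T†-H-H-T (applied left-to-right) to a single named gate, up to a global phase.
S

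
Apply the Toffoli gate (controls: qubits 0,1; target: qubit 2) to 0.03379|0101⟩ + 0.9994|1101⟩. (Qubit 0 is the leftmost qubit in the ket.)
0.03379|0101⟩ + 0.9994|1111⟩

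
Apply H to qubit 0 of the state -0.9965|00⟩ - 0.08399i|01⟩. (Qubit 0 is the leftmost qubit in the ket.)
-0.7046|00⟩ - 0.05939i|01⟩ - 0.7046|10⟩ - 0.05939i|11⟩

H on qubit 0 mixes each pair of kets that differ only in qubit 0: amplitudes (a, b) of (|…0…⟩, |…1…⟩) become ((a + b)/√2, (a − b)/√2). Kets absent from the input have amplitude 0.
(|00⟩, |10⟩): (a, b) = (-0.9965, 0) → (-0.7046, -0.7046)
(|01⟩, |11⟩): (a, b) = (-0.08399i, 0) → (-0.05939i, -0.05939i)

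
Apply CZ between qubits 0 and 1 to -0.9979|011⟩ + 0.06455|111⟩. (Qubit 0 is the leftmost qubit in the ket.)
-0.9979|011⟩ - 0.06455|111⟩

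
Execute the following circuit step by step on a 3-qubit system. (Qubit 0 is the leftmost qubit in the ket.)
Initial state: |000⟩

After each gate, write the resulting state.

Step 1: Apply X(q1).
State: |010⟩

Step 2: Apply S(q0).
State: |010⟩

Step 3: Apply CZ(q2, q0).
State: |010⟩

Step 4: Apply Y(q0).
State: i|110⟩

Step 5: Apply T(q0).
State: (-1/√2 + (1/√2)i)|110⟩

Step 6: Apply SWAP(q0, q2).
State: (-1/√2 + (1/√2)i)|011⟩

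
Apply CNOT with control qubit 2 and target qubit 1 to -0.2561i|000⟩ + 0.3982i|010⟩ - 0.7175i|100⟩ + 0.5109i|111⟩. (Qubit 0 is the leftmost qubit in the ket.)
-0.2561i|000⟩ + 0.3982i|010⟩ - 0.7175i|100⟩ + 0.5109i|101⟩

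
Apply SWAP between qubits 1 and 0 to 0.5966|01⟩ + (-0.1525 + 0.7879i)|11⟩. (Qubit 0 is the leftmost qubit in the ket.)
0.5966|10⟩ + (-0.1525 + 0.7879i)|11⟩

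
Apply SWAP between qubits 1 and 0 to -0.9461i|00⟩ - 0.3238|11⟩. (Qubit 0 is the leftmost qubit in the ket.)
-0.9461i|00⟩ - 0.3238|11⟩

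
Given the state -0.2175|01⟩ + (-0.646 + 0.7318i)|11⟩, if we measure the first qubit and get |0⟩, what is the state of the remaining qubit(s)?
-|1⟩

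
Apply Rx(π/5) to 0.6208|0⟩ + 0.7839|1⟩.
(0.5904 - 0.2422i)|0⟩ + (0.7455 - 0.1918i)|1⟩

Rx(π/5) = [[cos(θ/2), −i·sin(θ/2)], [−i·sin(θ/2), cos(θ/2)]]; θ = π/5, cos(θ/2) ≈ 0.951057, sin(θ/2) ≈ 0.309017.
With a = amp(|0⟩) = 0.6208 and b = amp(|1⟩) = 0.7839:
new amp(|0⟩) = (0.951057)·a + (-0.309017i)·b = (0.5904 - 0.2422i)
new amp(|1⟩) = (-0.309017i)·a + (0.951057)·b = (0.7455 - 0.1918i)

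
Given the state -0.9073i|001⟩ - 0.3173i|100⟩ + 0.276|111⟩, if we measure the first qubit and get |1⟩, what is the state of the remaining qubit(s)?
-0.7545i|00⟩ + 0.6563|11⟩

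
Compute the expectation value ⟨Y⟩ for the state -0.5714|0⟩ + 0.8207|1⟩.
0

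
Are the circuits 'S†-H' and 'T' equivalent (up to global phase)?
No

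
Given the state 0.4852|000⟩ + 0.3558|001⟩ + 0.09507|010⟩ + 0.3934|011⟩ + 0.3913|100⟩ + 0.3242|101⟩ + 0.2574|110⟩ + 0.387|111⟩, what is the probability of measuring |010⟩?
0.009038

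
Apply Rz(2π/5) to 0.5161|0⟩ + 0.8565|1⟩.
(0.4175 - 0.3034i)|0⟩ + (0.6929 + 0.5034i)|1⟩

Rz(2π/5) = [[e^(−iθ/2), 0], [0, e^(iθ/2)]] with e^(±iθ/2) = cos(θ/2) ± i·sin(θ/2); θ = 2π/5, cos(θ/2) ≈ 0.809017, sin(θ/2) ≈ 0.587785.
With a = amp(|0⟩) = 0.5161 and b = amp(|1⟩) = 0.8565:
new amp(|0⟩) = (0.809017 - 0.587785i)·a = (0.4175 - 0.3034i)
new amp(|1⟩) = (0.809017 + 0.587785i)·b = (0.6929 + 0.5034i)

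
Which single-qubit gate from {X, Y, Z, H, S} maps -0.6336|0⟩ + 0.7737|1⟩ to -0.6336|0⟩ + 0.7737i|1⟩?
S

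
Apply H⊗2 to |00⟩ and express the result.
1/2|00⟩ + 1/2|01⟩ + 1/2|10⟩ + 1/2|11⟩

H⊗2 gives amp(|y⟩) = (1/2) Σ_x (−1)^(x·y) amp(|x⟩), where x·y is the number of positions in which both x and y have a 1.
|00⟩: (1)/2 = 1/2
|01⟩: (1)/2 = 1/2
|10⟩: (1)/2 = 1/2
|11⟩: (1)/2 = 1/2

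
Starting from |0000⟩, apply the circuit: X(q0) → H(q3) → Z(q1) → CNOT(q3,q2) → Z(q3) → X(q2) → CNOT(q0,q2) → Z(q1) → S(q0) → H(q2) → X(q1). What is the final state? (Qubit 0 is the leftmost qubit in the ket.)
(1/2)i|1100⟩ - (1/2)i|1101⟩ + (1/2)i|1110⟩ + (1/2)i|1111⟩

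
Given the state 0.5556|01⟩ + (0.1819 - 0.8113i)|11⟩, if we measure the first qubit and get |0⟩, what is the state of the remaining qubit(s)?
|1⟩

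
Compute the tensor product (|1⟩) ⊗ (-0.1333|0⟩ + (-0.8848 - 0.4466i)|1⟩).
-0.1333|10⟩ + (-0.8848 - 0.4466i)|11⟩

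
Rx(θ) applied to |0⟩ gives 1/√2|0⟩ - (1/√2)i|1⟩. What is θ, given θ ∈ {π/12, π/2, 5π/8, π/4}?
π/2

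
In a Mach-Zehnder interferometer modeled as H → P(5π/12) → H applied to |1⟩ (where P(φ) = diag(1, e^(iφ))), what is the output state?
(0.3706 - 0.483i)|0⟩ + (0.6294 + 0.483i)|1⟩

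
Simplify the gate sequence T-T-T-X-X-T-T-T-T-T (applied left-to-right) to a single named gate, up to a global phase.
I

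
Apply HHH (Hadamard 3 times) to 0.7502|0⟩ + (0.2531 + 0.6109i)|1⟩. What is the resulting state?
(0.7094 + 0.432i)|0⟩ + (0.3515 - 0.432i)|1⟩

H² = I, so H^3 = H: a single Hadamard. With (a, b) = (0.7502, (0.2531 + 0.6109i)), H gives ((a + b)/√2, (a − b)/√2) = ((0.7094 + 0.432i), (0.3515 - 0.432i)).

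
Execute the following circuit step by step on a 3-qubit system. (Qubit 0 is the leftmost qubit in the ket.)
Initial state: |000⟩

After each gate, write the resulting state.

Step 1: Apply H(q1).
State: 1/√2|000⟩ + 1/√2|010⟩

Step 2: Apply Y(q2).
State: (1/√2)i|001⟩ + (1/√2)i|011⟩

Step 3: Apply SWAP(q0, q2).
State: (1/√2)i|100⟩ + (1/√2)i|110⟩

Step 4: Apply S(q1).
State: (1/√2)i|100⟩ - 1/√2|110⟩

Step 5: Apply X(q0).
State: (1/√2)i|000⟩ - 1/√2|010⟩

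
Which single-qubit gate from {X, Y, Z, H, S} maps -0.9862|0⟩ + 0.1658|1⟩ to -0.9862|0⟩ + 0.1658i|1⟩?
S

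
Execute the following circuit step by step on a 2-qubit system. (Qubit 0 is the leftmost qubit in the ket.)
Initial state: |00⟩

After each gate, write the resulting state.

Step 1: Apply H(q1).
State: 1/√2|00⟩ + 1/√2|01⟩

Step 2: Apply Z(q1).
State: 1/√2|00⟩ - 1/√2|01⟩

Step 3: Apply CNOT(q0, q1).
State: 1/√2|00⟩ - 1/√2|01⟩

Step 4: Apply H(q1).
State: |01⟩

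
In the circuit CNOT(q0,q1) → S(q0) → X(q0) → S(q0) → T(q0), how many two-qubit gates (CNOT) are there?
1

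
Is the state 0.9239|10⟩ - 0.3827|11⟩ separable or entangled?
Separable

Writing the state as a|00⟩ + b|01⟩ + c|10⟩ + d|11⟩, it is a product state iff ad − bc = 0.
Here (a, b, c, d) = (0, 0, 0.9239, -0.3827): ad − bc = (0)(-0.3827) − (0)(0.9239) = 0, so the state is separable.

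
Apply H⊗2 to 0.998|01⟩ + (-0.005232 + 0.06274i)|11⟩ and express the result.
(0.4964 + 0.03137i)|00⟩ + (-0.4964 - 0.03137i)|01⟩ + (0.5016 - 0.03137i)|10⟩ + (-0.5016 + 0.03137i)|11⟩

H⊗2 gives amp(|y⟩) = (1/2) Σ_x (−1)^(x·y) amp(|x⟩), where x·y is the number of positions in which both x and y have a 1.
|00⟩: (0.998 + (-0.005232 + 0.06274i))/2 = (0.4964 + 0.03137i)
|01⟩: (-0.998 - (-0.005232 + 0.06274i))/2 = (-0.4964 - 0.03137i)
|10⟩: (0.998 - (-0.005232 + 0.06274i))/2 = (0.5016 - 0.03137i)
|11⟩: (-0.998 + (-0.005232 + 0.06274i))/2 = (-0.5016 + 0.03137i)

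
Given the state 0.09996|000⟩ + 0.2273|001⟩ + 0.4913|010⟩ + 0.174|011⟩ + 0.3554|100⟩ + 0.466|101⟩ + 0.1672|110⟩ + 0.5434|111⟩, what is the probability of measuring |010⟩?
0.2414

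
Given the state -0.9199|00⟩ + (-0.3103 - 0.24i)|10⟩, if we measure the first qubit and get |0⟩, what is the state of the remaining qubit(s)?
-|0⟩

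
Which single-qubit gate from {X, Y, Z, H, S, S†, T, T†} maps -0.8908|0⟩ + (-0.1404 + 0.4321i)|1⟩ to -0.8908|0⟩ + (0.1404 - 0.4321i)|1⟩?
Z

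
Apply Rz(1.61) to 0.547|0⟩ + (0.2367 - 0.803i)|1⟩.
(0.3791 - 0.3943i)|0⟩ + (0.7429 - 0.3859i)|1⟩

Rz(1.61) = [[e^(−iθ/2), 0], [0, e^(iθ/2)]] with e^(±iθ/2) = cos(θ/2) ± i·sin(θ/2); θ = 1.61, cos(θ/2) ≈ 0.693111, sin(θ/2) ≈ 0.720831.
With a = amp(|0⟩) = 0.547 and b = amp(|1⟩) = (0.2367 - 0.803i):
new amp(|0⟩) = (0.693111 - 0.720831i)·a = (0.3791 - 0.3943i)
new amp(|1⟩) = (0.693111 + 0.720831i)·b = (0.7429 - 0.3859i)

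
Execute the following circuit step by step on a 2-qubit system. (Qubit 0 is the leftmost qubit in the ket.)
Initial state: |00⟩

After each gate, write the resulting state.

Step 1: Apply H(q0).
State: 1/√2|00⟩ + 1/√2|10⟩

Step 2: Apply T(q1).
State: 1/√2|00⟩ + 1/√2|10⟩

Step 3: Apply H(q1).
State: 1/2|00⟩ + 1/2|01⟩ + 1/2|10⟩ + 1/2|11⟩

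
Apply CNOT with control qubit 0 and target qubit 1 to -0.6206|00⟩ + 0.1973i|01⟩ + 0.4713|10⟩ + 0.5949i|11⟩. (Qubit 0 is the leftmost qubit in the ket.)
-0.6206|00⟩ + 0.1973i|01⟩ + 0.5949i|10⟩ + 0.4713|11⟩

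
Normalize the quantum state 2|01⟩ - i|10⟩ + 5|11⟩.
0.3651|01⟩ - 0.1826i|10⟩ + 0.9129|11⟩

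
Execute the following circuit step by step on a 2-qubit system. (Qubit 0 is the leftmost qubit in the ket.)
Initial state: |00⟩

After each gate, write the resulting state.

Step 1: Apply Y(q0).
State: i|10⟩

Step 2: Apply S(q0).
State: -|10⟩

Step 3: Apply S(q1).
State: -|10⟩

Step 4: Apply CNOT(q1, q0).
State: -|10⟩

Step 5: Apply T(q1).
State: -|10⟩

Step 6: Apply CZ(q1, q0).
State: -|10⟩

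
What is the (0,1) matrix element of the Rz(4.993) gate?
0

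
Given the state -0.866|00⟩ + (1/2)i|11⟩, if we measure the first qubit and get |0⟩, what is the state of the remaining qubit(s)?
-|0⟩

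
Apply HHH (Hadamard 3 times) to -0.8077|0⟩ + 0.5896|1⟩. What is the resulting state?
-0.1542|0⟩ - 0.988|1⟩

H² = I, so H^3 = H: a single Hadamard. With (a, b) = (-0.8077, 0.5896), H gives ((a + b)/√2, (a − b)/√2) = (-0.1542, -0.988).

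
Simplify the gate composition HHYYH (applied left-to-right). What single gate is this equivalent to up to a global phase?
H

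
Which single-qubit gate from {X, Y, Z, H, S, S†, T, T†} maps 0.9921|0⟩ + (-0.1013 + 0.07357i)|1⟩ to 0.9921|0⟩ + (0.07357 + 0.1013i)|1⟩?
S†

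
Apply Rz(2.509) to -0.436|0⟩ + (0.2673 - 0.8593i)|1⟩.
(-0.1356 + 0.4144i)|0⟩ + (0.8998 - 0.01324i)|1⟩

Rz(2.509) = [[e^(−iθ/2), 0], [0, e^(iθ/2)]] with e^(±iθ/2) = cos(θ/2) ± i·sin(θ/2); θ = 2.509, cos(θ/2) ≈ 0.311049, sin(θ/2) ≈ 0.950394.
With a = amp(|0⟩) = -0.436 and b = amp(|1⟩) = (0.2673 - 0.8593i):
new amp(|0⟩) = (0.311049 - 0.950394i)·a = (-0.1356 + 0.4144i)
new amp(|1⟩) = (0.311049 + 0.950394i)·b = (0.8998 - 0.01324i)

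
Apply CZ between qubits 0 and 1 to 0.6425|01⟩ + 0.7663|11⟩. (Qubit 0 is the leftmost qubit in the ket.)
0.6425|01⟩ - 0.7663|11⟩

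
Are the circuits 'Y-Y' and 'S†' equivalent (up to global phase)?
No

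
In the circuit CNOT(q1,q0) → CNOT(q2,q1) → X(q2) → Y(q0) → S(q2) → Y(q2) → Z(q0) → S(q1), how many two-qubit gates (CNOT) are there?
2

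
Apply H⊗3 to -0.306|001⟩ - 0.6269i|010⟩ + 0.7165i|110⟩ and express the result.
(-0.1082 + 0.03168i)|000⟩ + (0.1082 + 0.03168i)|001⟩ + (-0.1082 - 0.03168i)|010⟩ + (0.1082 - 0.03168i)|011⟩ + (-0.1082 - 0.475i)|100⟩ + (0.1082 - 0.475i)|101⟩ + (-0.1082 + 0.475i)|110⟩ + (0.1082 + 0.475i)|111⟩

H⊗3 gives amp(|y⟩) = (1/2√2) Σ_x (−1)^(x·y) amp(|x⟩), where x·y is the number of positions in which both x and y have a 1.
|000⟩: (-0.306 - 0.6269i + 0.7165i)/(2√2) = (-0.1082 + 0.03168i)
|001⟩: (0.306 - 0.6269i + 0.7165i)/(2√2) = (0.1082 + 0.03168i)
|010⟩: (-0.306 + 0.6269i - 0.7165i)/(2√2) = (-0.1082 - 0.03168i)
|011⟩: (0.306 + 0.6269i - 0.7165i)/(2√2) = (0.1082 - 0.03168i)
|100⟩: (-0.306 - 0.6269i - 0.7165i)/(2√2) = (-0.1082 - 0.475i)
|101⟩: (0.306 - 0.6269i - 0.7165i)/(2√2) = (0.1082 - 0.475i)
|110⟩: (-0.306 + 0.6269i + 0.7165i)/(2√2) = (-0.1082 + 0.475i)
|111⟩: (0.306 + 0.6269i + 0.7165i)/(2√2) = (0.1082 + 0.475i)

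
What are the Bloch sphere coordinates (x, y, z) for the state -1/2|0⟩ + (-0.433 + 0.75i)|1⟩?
(0.433, -0.75, -0.5)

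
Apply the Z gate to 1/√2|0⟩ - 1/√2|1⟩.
1/√2|0⟩ + 1/√2|1⟩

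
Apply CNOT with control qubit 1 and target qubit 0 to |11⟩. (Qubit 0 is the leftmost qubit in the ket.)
|01⟩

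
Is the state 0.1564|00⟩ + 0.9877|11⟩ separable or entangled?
Entangled

Writing the state as a|00⟩ + b|01⟩ + c|10⟩ + d|11⟩, it is a product state iff ad − bc = 0.
Here (a, b, c, d) = (0.1564, 0, 0, 0.9877): ad − bc = (0.1564)(0.9877) − (0)(0) = 0.1545 ≠ 0, so the state is entangled.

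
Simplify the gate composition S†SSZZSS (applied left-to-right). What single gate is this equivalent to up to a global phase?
S†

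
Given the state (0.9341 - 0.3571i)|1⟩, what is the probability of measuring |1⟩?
1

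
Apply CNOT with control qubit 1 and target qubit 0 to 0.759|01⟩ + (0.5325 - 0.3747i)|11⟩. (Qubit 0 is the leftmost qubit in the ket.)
(0.5325 - 0.3747i)|01⟩ + 0.759|11⟩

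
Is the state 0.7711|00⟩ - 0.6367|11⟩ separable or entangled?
Entangled

Writing the state as a|00⟩ + b|01⟩ + c|10⟩ + d|11⟩, it is a product state iff ad − bc = 0.
Here (a, b, c, d) = (0.7711, 0, 0, -0.6367): ad − bc = (0.7711)(-0.6367) − (0)(0) = -0.491 ≠ 0, so the state is entangled.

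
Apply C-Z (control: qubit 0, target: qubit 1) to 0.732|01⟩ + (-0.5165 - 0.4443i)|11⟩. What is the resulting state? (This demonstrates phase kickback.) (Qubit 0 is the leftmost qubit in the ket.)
0.732|01⟩ + (0.5165 + 0.4443i)|11⟩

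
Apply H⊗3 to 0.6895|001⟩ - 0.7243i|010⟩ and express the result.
(0.2438 - 0.2561i)|000⟩ + (-0.2438 - 0.2561i)|001⟩ + (0.2438 + 0.2561i)|010⟩ + (-0.2438 + 0.2561i)|011⟩ + (0.2438 - 0.2561i)|100⟩ + (-0.2438 - 0.2561i)|101⟩ + (0.2438 + 0.2561i)|110⟩ + (-0.2438 + 0.2561i)|111⟩

H⊗3 gives amp(|y⟩) = (1/2√2) Σ_x (−1)^(x·y) amp(|x⟩), where x·y is the number of positions in which both x and y have a 1.
|000⟩: (0.6895 - 0.7243i)/(2√2) = (0.2438 - 0.2561i)
|001⟩: (-0.6895 - 0.7243i)/(2√2) = (-0.2438 - 0.2561i)
|010⟩: (0.6895 + 0.7243i)/(2√2) = (0.2438 + 0.2561i)
|011⟩: (-0.6895 + 0.7243i)/(2√2) = (-0.2438 + 0.2561i)
|100⟩: (0.6895 - 0.7243i)/(2√2) = (0.2438 - 0.2561i)
|101⟩: (-0.6895 - 0.7243i)/(2√2) = (-0.2438 - 0.2561i)
|110⟩: (0.6895 + 0.7243i)/(2√2) = (0.2438 + 0.2561i)
|111⟩: (-0.6895 + 0.7243i)/(2√2) = (-0.2438 + 0.2561i)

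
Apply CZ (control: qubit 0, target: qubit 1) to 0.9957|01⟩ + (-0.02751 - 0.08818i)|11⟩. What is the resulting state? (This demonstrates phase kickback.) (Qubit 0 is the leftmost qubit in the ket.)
0.9957|01⟩ + (0.02751 + 0.08818i)|11⟩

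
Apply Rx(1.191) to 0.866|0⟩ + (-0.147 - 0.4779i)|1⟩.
(0.4489 + 0.08246i)|0⟩ + (-0.1217 - 0.8814i)|1⟩

Rx(1.191) = [[cos(θ/2), −i·sin(θ/2)], [−i·sin(θ/2), cos(θ/2)]]; θ = 1.191, cos(θ/2) ≈ 0.827868, sin(θ/2) ≈ 0.560923.
With a = amp(|0⟩) = 0.866 and b = amp(|1⟩) = (-0.147 - 0.4779i):
new amp(|0⟩) = (0.827868)·a + (-0.560923i)·b = (0.4489 + 0.08246i)
new amp(|1⟩) = (-0.560923i)·a + (0.827868)·b = (-0.1217 - 0.8814i)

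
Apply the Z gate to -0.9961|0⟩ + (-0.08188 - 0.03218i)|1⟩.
-0.9961|0⟩ + (0.08188 + 0.03218i)|1⟩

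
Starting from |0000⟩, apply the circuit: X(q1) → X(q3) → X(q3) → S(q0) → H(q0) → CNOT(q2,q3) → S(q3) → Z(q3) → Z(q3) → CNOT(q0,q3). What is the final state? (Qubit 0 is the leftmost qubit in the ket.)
1/√2|0100⟩ + 1/√2|1101⟩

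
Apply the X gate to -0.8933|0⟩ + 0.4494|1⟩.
0.4494|0⟩ - 0.8933|1⟩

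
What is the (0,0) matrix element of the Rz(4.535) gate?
(-0.6417 - 0.767i)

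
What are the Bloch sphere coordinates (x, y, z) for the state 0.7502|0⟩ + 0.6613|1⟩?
(0.9922, 0, 0.1255)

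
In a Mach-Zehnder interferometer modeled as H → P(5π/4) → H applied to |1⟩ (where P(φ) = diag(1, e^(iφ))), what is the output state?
(0.8536 + (1/√8)i)|0⟩ + (0.1464 - (1/√8)i)|1⟩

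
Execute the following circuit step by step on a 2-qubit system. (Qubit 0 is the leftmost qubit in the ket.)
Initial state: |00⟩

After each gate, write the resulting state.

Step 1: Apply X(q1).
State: |01⟩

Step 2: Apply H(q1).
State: 1/√2|00⟩ - 1/√2|01⟩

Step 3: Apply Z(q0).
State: 1/√2|00⟩ - 1/√2|01⟩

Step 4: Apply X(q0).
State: 1/√2|10⟩ - 1/√2|11⟩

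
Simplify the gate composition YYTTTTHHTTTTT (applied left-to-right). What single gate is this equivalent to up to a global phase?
T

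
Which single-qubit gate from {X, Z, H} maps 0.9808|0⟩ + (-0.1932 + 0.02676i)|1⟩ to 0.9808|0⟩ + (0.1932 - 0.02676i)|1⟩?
Z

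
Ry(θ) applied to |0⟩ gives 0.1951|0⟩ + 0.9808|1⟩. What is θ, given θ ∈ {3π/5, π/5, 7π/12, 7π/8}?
7π/8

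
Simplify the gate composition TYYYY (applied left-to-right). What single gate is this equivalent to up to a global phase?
T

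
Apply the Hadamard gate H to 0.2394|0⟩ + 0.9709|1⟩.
0.8558|0⟩ - 0.5172|1⟩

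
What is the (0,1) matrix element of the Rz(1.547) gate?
0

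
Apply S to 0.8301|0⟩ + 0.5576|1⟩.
0.8301|0⟩ + 0.5576i|1⟩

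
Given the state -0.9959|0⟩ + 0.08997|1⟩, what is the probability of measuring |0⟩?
0.9918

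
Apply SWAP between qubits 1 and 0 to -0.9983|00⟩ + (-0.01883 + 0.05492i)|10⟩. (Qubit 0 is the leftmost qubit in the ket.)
-0.9983|00⟩ + (-0.01883 + 0.05492i)|01⟩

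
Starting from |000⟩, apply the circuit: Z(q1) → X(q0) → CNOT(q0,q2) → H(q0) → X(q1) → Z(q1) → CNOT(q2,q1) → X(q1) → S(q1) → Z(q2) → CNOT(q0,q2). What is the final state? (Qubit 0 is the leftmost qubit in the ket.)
(1/√2)i|011⟩ - (1/√2)i|110⟩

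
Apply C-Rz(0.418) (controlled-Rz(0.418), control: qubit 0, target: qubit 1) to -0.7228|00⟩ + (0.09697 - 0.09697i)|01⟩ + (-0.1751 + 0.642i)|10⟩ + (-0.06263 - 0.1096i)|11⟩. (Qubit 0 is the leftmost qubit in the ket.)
-0.7228|00⟩ + (0.09697 - 0.09697i)|01⟩ + (-0.03809 + 0.6644i)|10⟩ + (-0.03853 - 0.1202i)|11⟩

C-Rz(0.418) leaves the control-|0⟩ kets |00⟩, |01⟩ unchanged and applies Rz(0.418) to qubit 1 on the control-|1⟩ pair (|10⟩, |11⟩).
Rz(0.418) = [[e^(−iθ/2), 0], [0, e^(iθ/2)]] with e^(±iθ/2) = cos(θ/2) ± i·sin(θ/2); θ = 0.418, cos(θ/2) ≈ 0.978239, sin(θ/2) ≈ 0.207482.
With a = amp(|10⟩) = (-0.1751 + 0.642i) and b = amp(|11⟩) = (-0.06263 - 0.1096i):
new amp(|10⟩) = (0.978239 - 0.207482i)·a = (-0.03809 + 0.6644i)
new amp(|11⟩) = (0.978239 + 0.207482i)·b = (-0.03853 - 0.1202i)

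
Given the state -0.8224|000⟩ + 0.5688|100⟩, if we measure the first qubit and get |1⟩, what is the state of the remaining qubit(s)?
|00⟩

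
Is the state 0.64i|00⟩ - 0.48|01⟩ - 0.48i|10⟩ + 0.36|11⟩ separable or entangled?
Separable

Writing the state as a|00⟩ + b|01⟩ + c|10⟩ + d|11⟩, it is a product state iff ad − bc = 0.
Here (a, b, c, d) = (0.64i, -0.48, -0.48i, 0.36): ad − bc = (0.64i)(0.36) − (-0.48)(-0.48i) = 0, so the state is separable.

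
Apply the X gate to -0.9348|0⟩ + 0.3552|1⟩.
0.3552|0⟩ - 0.9348|1⟩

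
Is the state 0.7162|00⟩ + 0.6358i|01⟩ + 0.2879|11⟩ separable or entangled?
Entangled

Writing the state as a|00⟩ + b|01⟩ + c|10⟩ + d|11⟩, it is a product state iff ad − bc = 0.
Here (a, b, c, d) = (0.7162, 0.6358i, 0, 0.2879): ad − bc = (0.7162)(0.2879) − (0.6358i)(0) = 0.2062 ≠ 0, so the state is entangled.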